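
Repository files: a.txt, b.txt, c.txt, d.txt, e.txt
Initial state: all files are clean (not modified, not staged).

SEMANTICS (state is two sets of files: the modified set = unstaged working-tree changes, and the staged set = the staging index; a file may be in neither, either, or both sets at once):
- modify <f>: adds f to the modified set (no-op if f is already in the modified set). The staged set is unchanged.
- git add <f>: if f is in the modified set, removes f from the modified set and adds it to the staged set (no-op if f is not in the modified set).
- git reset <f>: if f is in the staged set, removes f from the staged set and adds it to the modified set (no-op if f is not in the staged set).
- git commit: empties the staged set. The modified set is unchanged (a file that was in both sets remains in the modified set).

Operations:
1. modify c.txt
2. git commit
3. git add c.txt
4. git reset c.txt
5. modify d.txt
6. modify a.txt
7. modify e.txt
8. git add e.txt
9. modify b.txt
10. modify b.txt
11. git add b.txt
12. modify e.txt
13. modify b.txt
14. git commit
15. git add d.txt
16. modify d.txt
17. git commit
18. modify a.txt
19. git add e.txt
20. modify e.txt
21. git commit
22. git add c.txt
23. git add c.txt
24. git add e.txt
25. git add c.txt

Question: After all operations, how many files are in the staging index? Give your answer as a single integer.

Answer: 2

Derivation:
After op 1 (modify c.txt): modified={c.txt} staged={none}
After op 2 (git commit): modified={c.txt} staged={none}
After op 3 (git add c.txt): modified={none} staged={c.txt}
After op 4 (git reset c.txt): modified={c.txt} staged={none}
After op 5 (modify d.txt): modified={c.txt, d.txt} staged={none}
After op 6 (modify a.txt): modified={a.txt, c.txt, d.txt} staged={none}
After op 7 (modify e.txt): modified={a.txt, c.txt, d.txt, e.txt} staged={none}
After op 8 (git add e.txt): modified={a.txt, c.txt, d.txt} staged={e.txt}
After op 9 (modify b.txt): modified={a.txt, b.txt, c.txt, d.txt} staged={e.txt}
After op 10 (modify b.txt): modified={a.txt, b.txt, c.txt, d.txt} staged={e.txt}
After op 11 (git add b.txt): modified={a.txt, c.txt, d.txt} staged={b.txt, e.txt}
After op 12 (modify e.txt): modified={a.txt, c.txt, d.txt, e.txt} staged={b.txt, e.txt}
After op 13 (modify b.txt): modified={a.txt, b.txt, c.txt, d.txt, e.txt} staged={b.txt, e.txt}
After op 14 (git commit): modified={a.txt, b.txt, c.txt, d.txt, e.txt} staged={none}
After op 15 (git add d.txt): modified={a.txt, b.txt, c.txt, e.txt} staged={d.txt}
After op 16 (modify d.txt): modified={a.txt, b.txt, c.txt, d.txt, e.txt} staged={d.txt}
After op 17 (git commit): modified={a.txt, b.txt, c.txt, d.txt, e.txt} staged={none}
After op 18 (modify a.txt): modified={a.txt, b.txt, c.txt, d.txt, e.txt} staged={none}
After op 19 (git add e.txt): modified={a.txt, b.txt, c.txt, d.txt} staged={e.txt}
After op 20 (modify e.txt): modified={a.txt, b.txt, c.txt, d.txt, e.txt} staged={e.txt}
After op 21 (git commit): modified={a.txt, b.txt, c.txt, d.txt, e.txt} staged={none}
After op 22 (git add c.txt): modified={a.txt, b.txt, d.txt, e.txt} staged={c.txt}
After op 23 (git add c.txt): modified={a.txt, b.txt, d.txt, e.txt} staged={c.txt}
After op 24 (git add e.txt): modified={a.txt, b.txt, d.txt} staged={c.txt, e.txt}
After op 25 (git add c.txt): modified={a.txt, b.txt, d.txt} staged={c.txt, e.txt}
Final staged set: {c.txt, e.txt} -> count=2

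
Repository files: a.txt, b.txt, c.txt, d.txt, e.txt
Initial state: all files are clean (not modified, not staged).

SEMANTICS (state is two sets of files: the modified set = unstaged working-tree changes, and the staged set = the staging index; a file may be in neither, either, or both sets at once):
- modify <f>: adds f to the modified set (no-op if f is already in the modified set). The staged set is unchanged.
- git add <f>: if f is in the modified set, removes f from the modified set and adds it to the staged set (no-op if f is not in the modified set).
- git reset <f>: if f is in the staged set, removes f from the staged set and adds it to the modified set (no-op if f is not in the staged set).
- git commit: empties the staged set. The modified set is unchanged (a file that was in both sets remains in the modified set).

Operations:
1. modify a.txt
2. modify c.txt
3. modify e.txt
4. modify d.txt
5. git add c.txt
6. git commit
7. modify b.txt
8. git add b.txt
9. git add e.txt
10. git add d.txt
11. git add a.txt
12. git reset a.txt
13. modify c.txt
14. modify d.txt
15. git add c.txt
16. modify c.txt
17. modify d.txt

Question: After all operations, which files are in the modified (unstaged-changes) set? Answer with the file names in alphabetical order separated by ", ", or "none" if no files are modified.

Answer: a.txt, c.txt, d.txt

Derivation:
After op 1 (modify a.txt): modified={a.txt} staged={none}
After op 2 (modify c.txt): modified={a.txt, c.txt} staged={none}
After op 3 (modify e.txt): modified={a.txt, c.txt, e.txt} staged={none}
After op 4 (modify d.txt): modified={a.txt, c.txt, d.txt, e.txt} staged={none}
After op 5 (git add c.txt): modified={a.txt, d.txt, e.txt} staged={c.txt}
After op 6 (git commit): modified={a.txt, d.txt, e.txt} staged={none}
After op 7 (modify b.txt): modified={a.txt, b.txt, d.txt, e.txt} staged={none}
After op 8 (git add b.txt): modified={a.txt, d.txt, e.txt} staged={b.txt}
After op 9 (git add e.txt): modified={a.txt, d.txt} staged={b.txt, e.txt}
After op 10 (git add d.txt): modified={a.txt} staged={b.txt, d.txt, e.txt}
After op 11 (git add a.txt): modified={none} staged={a.txt, b.txt, d.txt, e.txt}
After op 12 (git reset a.txt): modified={a.txt} staged={b.txt, d.txt, e.txt}
After op 13 (modify c.txt): modified={a.txt, c.txt} staged={b.txt, d.txt, e.txt}
After op 14 (modify d.txt): modified={a.txt, c.txt, d.txt} staged={b.txt, d.txt, e.txt}
After op 15 (git add c.txt): modified={a.txt, d.txt} staged={b.txt, c.txt, d.txt, e.txt}
After op 16 (modify c.txt): modified={a.txt, c.txt, d.txt} staged={b.txt, c.txt, d.txt, e.txt}
After op 17 (modify d.txt): modified={a.txt, c.txt, d.txt} staged={b.txt, c.txt, d.txt, e.txt}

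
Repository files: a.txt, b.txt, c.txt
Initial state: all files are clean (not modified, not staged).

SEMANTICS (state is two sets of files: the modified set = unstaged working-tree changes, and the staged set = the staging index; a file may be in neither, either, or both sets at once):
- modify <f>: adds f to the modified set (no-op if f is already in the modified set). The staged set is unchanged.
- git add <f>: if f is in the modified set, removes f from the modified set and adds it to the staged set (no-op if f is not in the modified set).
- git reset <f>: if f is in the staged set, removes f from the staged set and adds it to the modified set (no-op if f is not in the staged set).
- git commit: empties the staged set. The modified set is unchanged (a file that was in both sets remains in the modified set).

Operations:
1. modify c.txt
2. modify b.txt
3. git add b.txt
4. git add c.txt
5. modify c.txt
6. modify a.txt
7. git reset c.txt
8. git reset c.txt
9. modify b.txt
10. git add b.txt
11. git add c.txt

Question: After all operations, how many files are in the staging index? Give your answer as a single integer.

Answer: 2

Derivation:
After op 1 (modify c.txt): modified={c.txt} staged={none}
After op 2 (modify b.txt): modified={b.txt, c.txt} staged={none}
After op 3 (git add b.txt): modified={c.txt} staged={b.txt}
After op 4 (git add c.txt): modified={none} staged={b.txt, c.txt}
After op 5 (modify c.txt): modified={c.txt} staged={b.txt, c.txt}
After op 6 (modify a.txt): modified={a.txt, c.txt} staged={b.txt, c.txt}
After op 7 (git reset c.txt): modified={a.txt, c.txt} staged={b.txt}
After op 8 (git reset c.txt): modified={a.txt, c.txt} staged={b.txt}
After op 9 (modify b.txt): modified={a.txt, b.txt, c.txt} staged={b.txt}
After op 10 (git add b.txt): modified={a.txt, c.txt} staged={b.txt}
After op 11 (git add c.txt): modified={a.txt} staged={b.txt, c.txt}
Final staged set: {b.txt, c.txt} -> count=2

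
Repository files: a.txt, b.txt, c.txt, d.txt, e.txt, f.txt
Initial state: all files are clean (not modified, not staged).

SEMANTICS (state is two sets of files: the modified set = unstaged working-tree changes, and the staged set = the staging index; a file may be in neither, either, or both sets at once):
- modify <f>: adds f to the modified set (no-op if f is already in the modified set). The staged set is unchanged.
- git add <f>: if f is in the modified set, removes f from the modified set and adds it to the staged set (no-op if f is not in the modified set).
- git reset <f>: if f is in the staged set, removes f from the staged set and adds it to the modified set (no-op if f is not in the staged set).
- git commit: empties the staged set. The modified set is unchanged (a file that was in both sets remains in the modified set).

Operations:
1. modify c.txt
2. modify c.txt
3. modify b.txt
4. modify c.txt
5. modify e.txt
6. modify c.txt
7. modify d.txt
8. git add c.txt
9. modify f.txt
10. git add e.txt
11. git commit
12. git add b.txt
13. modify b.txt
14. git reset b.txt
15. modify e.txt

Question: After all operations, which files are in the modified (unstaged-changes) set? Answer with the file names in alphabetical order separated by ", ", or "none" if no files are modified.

After op 1 (modify c.txt): modified={c.txt} staged={none}
After op 2 (modify c.txt): modified={c.txt} staged={none}
After op 3 (modify b.txt): modified={b.txt, c.txt} staged={none}
After op 4 (modify c.txt): modified={b.txt, c.txt} staged={none}
After op 5 (modify e.txt): modified={b.txt, c.txt, e.txt} staged={none}
After op 6 (modify c.txt): modified={b.txt, c.txt, e.txt} staged={none}
After op 7 (modify d.txt): modified={b.txt, c.txt, d.txt, e.txt} staged={none}
After op 8 (git add c.txt): modified={b.txt, d.txt, e.txt} staged={c.txt}
After op 9 (modify f.txt): modified={b.txt, d.txt, e.txt, f.txt} staged={c.txt}
After op 10 (git add e.txt): modified={b.txt, d.txt, f.txt} staged={c.txt, e.txt}
After op 11 (git commit): modified={b.txt, d.txt, f.txt} staged={none}
After op 12 (git add b.txt): modified={d.txt, f.txt} staged={b.txt}
After op 13 (modify b.txt): modified={b.txt, d.txt, f.txt} staged={b.txt}
After op 14 (git reset b.txt): modified={b.txt, d.txt, f.txt} staged={none}
After op 15 (modify e.txt): modified={b.txt, d.txt, e.txt, f.txt} staged={none}

Answer: b.txt, d.txt, e.txt, f.txt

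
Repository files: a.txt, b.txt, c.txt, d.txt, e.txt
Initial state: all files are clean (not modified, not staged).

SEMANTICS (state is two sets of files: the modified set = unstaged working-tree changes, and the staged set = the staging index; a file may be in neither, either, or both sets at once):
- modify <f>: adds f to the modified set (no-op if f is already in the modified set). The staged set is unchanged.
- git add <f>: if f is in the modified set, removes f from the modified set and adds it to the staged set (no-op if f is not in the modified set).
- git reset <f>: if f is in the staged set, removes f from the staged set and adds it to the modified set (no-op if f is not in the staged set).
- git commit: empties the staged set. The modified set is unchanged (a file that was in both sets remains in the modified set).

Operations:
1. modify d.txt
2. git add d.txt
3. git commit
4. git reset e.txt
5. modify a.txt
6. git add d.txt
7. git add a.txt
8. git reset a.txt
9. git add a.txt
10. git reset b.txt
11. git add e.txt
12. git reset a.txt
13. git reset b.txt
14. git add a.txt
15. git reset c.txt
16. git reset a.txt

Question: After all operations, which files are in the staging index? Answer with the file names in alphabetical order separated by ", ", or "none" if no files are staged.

Answer: none

Derivation:
After op 1 (modify d.txt): modified={d.txt} staged={none}
After op 2 (git add d.txt): modified={none} staged={d.txt}
After op 3 (git commit): modified={none} staged={none}
After op 4 (git reset e.txt): modified={none} staged={none}
After op 5 (modify a.txt): modified={a.txt} staged={none}
After op 6 (git add d.txt): modified={a.txt} staged={none}
After op 7 (git add a.txt): modified={none} staged={a.txt}
After op 8 (git reset a.txt): modified={a.txt} staged={none}
After op 9 (git add a.txt): modified={none} staged={a.txt}
After op 10 (git reset b.txt): modified={none} staged={a.txt}
After op 11 (git add e.txt): modified={none} staged={a.txt}
After op 12 (git reset a.txt): modified={a.txt} staged={none}
After op 13 (git reset b.txt): modified={a.txt} staged={none}
After op 14 (git add a.txt): modified={none} staged={a.txt}
After op 15 (git reset c.txt): modified={none} staged={a.txt}
After op 16 (git reset a.txt): modified={a.txt} staged={none}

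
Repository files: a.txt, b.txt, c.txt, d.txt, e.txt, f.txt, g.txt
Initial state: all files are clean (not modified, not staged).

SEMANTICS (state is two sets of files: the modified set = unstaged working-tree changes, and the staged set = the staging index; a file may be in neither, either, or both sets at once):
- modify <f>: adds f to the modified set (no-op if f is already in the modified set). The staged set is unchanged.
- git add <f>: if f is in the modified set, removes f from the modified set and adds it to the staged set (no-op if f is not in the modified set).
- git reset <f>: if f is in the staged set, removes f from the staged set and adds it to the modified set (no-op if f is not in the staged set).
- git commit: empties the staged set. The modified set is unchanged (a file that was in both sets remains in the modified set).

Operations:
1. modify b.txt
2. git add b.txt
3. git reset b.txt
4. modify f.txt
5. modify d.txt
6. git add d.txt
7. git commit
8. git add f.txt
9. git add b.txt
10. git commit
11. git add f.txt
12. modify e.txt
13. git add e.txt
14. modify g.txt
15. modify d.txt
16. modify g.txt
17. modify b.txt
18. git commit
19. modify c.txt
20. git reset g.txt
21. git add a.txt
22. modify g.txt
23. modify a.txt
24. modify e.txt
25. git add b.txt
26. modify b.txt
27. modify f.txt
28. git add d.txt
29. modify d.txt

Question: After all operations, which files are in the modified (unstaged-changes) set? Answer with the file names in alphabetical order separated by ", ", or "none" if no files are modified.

Answer: a.txt, b.txt, c.txt, d.txt, e.txt, f.txt, g.txt

Derivation:
After op 1 (modify b.txt): modified={b.txt} staged={none}
After op 2 (git add b.txt): modified={none} staged={b.txt}
After op 3 (git reset b.txt): modified={b.txt} staged={none}
After op 4 (modify f.txt): modified={b.txt, f.txt} staged={none}
After op 5 (modify d.txt): modified={b.txt, d.txt, f.txt} staged={none}
After op 6 (git add d.txt): modified={b.txt, f.txt} staged={d.txt}
After op 7 (git commit): modified={b.txt, f.txt} staged={none}
After op 8 (git add f.txt): modified={b.txt} staged={f.txt}
After op 9 (git add b.txt): modified={none} staged={b.txt, f.txt}
After op 10 (git commit): modified={none} staged={none}
After op 11 (git add f.txt): modified={none} staged={none}
After op 12 (modify e.txt): modified={e.txt} staged={none}
After op 13 (git add e.txt): modified={none} staged={e.txt}
After op 14 (modify g.txt): modified={g.txt} staged={e.txt}
After op 15 (modify d.txt): modified={d.txt, g.txt} staged={e.txt}
After op 16 (modify g.txt): modified={d.txt, g.txt} staged={e.txt}
After op 17 (modify b.txt): modified={b.txt, d.txt, g.txt} staged={e.txt}
After op 18 (git commit): modified={b.txt, d.txt, g.txt} staged={none}
After op 19 (modify c.txt): modified={b.txt, c.txt, d.txt, g.txt} staged={none}
After op 20 (git reset g.txt): modified={b.txt, c.txt, d.txt, g.txt} staged={none}
After op 21 (git add a.txt): modified={b.txt, c.txt, d.txt, g.txt} staged={none}
After op 22 (modify g.txt): modified={b.txt, c.txt, d.txt, g.txt} staged={none}
After op 23 (modify a.txt): modified={a.txt, b.txt, c.txt, d.txt, g.txt} staged={none}
After op 24 (modify e.txt): modified={a.txt, b.txt, c.txt, d.txt, e.txt, g.txt} staged={none}
After op 25 (git add b.txt): modified={a.txt, c.txt, d.txt, e.txt, g.txt} staged={b.txt}
After op 26 (modify b.txt): modified={a.txt, b.txt, c.txt, d.txt, e.txt, g.txt} staged={b.txt}
After op 27 (modify f.txt): modified={a.txt, b.txt, c.txt, d.txt, e.txt, f.txt, g.txt} staged={b.txt}
After op 28 (git add d.txt): modified={a.txt, b.txt, c.txt, e.txt, f.txt, g.txt} staged={b.txt, d.txt}
After op 29 (modify d.txt): modified={a.txt, b.txt, c.txt, d.txt, e.txt, f.txt, g.txt} staged={b.txt, d.txt}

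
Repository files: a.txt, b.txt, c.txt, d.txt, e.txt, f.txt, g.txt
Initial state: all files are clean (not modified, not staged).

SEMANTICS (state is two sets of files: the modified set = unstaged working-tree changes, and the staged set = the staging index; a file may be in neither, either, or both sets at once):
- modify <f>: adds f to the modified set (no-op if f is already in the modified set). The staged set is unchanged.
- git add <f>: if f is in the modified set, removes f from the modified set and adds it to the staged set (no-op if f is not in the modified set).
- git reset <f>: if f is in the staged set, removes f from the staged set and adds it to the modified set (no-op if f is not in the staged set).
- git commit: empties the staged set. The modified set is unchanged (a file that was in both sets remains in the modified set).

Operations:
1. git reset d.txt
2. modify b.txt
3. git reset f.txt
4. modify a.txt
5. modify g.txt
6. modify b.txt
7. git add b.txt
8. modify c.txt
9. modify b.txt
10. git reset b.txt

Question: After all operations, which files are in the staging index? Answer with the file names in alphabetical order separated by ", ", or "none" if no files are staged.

After op 1 (git reset d.txt): modified={none} staged={none}
After op 2 (modify b.txt): modified={b.txt} staged={none}
After op 3 (git reset f.txt): modified={b.txt} staged={none}
After op 4 (modify a.txt): modified={a.txt, b.txt} staged={none}
After op 5 (modify g.txt): modified={a.txt, b.txt, g.txt} staged={none}
After op 6 (modify b.txt): modified={a.txt, b.txt, g.txt} staged={none}
After op 7 (git add b.txt): modified={a.txt, g.txt} staged={b.txt}
After op 8 (modify c.txt): modified={a.txt, c.txt, g.txt} staged={b.txt}
After op 9 (modify b.txt): modified={a.txt, b.txt, c.txt, g.txt} staged={b.txt}
After op 10 (git reset b.txt): modified={a.txt, b.txt, c.txt, g.txt} staged={none}

Answer: none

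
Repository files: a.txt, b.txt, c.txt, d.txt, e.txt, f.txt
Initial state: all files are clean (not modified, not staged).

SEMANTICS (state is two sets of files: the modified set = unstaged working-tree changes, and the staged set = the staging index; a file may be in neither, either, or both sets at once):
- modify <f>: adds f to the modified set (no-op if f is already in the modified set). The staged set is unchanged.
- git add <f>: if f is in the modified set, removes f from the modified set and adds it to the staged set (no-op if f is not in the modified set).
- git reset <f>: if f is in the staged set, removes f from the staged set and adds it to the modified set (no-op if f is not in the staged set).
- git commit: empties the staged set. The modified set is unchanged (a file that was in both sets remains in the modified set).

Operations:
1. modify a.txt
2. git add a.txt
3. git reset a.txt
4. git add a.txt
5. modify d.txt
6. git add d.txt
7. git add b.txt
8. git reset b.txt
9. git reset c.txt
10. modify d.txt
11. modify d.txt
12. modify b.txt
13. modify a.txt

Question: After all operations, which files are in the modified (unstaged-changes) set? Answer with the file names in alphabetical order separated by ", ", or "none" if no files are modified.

After op 1 (modify a.txt): modified={a.txt} staged={none}
After op 2 (git add a.txt): modified={none} staged={a.txt}
After op 3 (git reset a.txt): modified={a.txt} staged={none}
After op 4 (git add a.txt): modified={none} staged={a.txt}
After op 5 (modify d.txt): modified={d.txt} staged={a.txt}
After op 6 (git add d.txt): modified={none} staged={a.txt, d.txt}
After op 7 (git add b.txt): modified={none} staged={a.txt, d.txt}
After op 8 (git reset b.txt): modified={none} staged={a.txt, d.txt}
After op 9 (git reset c.txt): modified={none} staged={a.txt, d.txt}
After op 10 (modify d.txt): modified={d.txt} staged={a.txt, d.txt}
After op 11 (modify d.txt): modified={d.txt} staged={a.txt, d.txt}
After op 12 (modify b.txt): modified={b.txt, d.txt} staged={a.txt, d.txt}
After op 13 (modify a.txt): modified={a.txt, b.txt, d.txt} staged={a.txt, d.txt}

Answer: a.txt, b.txt, d.txt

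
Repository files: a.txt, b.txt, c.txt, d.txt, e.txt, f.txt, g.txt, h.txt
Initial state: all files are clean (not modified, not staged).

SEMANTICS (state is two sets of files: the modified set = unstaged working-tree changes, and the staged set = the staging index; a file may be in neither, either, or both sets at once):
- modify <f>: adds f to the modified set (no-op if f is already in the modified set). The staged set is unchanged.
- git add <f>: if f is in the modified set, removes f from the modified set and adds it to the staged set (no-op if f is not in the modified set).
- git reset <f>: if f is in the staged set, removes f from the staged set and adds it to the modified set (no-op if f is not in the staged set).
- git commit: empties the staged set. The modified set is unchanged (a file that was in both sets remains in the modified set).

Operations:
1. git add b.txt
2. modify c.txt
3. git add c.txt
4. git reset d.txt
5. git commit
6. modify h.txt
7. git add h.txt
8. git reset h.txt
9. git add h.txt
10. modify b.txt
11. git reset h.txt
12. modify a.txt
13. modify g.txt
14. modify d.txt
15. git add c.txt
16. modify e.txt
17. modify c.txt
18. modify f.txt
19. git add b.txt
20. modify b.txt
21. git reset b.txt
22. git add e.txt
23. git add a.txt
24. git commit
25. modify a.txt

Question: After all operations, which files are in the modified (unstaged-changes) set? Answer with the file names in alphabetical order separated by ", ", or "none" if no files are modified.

Answer: a.txt, b.txt, c.txt, d.txt, f.txt, g.txt, h.txt

Derivation:
After op 1 (git add b.txt): modified={none} staged={none}
After op 2 (modify c.txt): modified={c.txt} staged={none}
After op 3 (git add c.txt): modified={none} staged={c.txt}
After op 4 (git reset d.txt): modified={none} staged={c.txt}
After op 5 (git commit): modified={none} staged={none}
After op 6 (modify h.txt): modified={h.txt} staged={none}
After op 7 (git add h.txt): modified={none} staged={h.txt}
After op 8 (git reset h.txt): modified={h.txt} staged={none}
After op 9 (git add h.txt): modified={none} staged={h.txt}
After op 10 (modify b.txt): modified={b.txt} staged={h.txt}
After op 11 (git reset h.txt): modified={b.txt, h.txt} staged={none}
After op 12 (modify a.txt): modified={a.txt, b.txt, h.txt} staged={none}
After op 13 (modify g.txt): modified={a.txt, b.txt, g.txt, h.txt} staged={none}
After op 14 (modify d.txt): modified={a.txt, b.txt, d.txt, g.txt, h.txt} staged={none}
After op 15 (git add c.txt): modified={a.txt, b.txt, d.txt, g.txt, h.txt} staged={none}
After op 16 (modify e.txt): modified={a.txt, b.txt, d.txt, e.txt, g.txt, h.txt} staged={none}
After op 17 (modify c.txt): modified={a.txt, b.txt, c.txt, d.txt, e.txt, g.txt, h.txt} staged={none}
After op 18 (modify f.txt): modified={a.txt, b.txt, c.txt, d.txt, e.txt, f.txt, g.txt, h.txt} staged={none}
After op 19 (git add b.txt): modified={a.txt, c.txt, d.txt, e.txt, f.txt, g.txt, h.txt} staged={b.txt}
After op 20 (modify b.txt): modified={a.txt, b.txt, c.txt, d.txt, e.txt, f.txt, g.txt, h.txt} staged={b.txt}
After op 21 (git reset b.txt): modified={a.txt, b.txt, c.txt, d.txt, e.txt, f.txt, g.txt, h.txt} staged={none}
After op 22 (git add e.txt): modified={a.txt, b.txt, c.txt, d.txt, f.txt, g.txt, h.txt} staged={e.txt}
After op 23 (git add a.txt): modified={b.txt, c.txt, d.txt, f.txt, g.txt, h.txt} staged={a.txt, e.txt}
After op 24 (git commit): modified={b.txt, c.txt, d.txt, f.txt, g.txt, h.txt} staged={none}
After op 25 (modify a.txt): modified={a.txt, b.txt, c.txt, d.txt, f.txt, g.txt, h.txt} staged={none}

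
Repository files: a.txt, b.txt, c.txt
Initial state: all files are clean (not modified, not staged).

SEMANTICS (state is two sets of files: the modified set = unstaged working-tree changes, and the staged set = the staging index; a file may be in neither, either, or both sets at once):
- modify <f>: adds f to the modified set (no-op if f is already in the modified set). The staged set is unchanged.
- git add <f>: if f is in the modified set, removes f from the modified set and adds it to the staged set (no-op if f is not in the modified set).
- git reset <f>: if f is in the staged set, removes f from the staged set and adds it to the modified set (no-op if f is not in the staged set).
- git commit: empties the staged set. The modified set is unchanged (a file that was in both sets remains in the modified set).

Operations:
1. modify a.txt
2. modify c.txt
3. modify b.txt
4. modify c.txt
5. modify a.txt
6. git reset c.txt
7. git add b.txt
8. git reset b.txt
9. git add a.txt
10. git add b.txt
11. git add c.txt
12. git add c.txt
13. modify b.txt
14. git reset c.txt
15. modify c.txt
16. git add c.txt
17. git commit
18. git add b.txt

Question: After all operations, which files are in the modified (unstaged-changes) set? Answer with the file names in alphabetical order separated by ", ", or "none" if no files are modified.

Answer: none

Derivation:
After op 1 (modify a.txt): modified={a.txt} staged={none}
After op 2 (modify c.txt): modified={a.txt, c.txt} staged={none}
After op 3 (modify b.txt): modified={a.txt, b.txt, c.txt} staged={none}
After op 4 (modify c.txt): modified={a.txt, b.txt, c.txt} staged={none}
After op 5 (modify a.txt): modified={a.txt, b.txt, c.txt} staged={none}
After op 6 (git reset c.txt): modified={a.txt, b.txt, c.txt} staged={none}
After op 7 (git add b.txt): modified={a.txt, c.txt} staged={b.txt}
After op 8 (git reset b.txt): modified={a.txt, b.txt, c.txt} staged={none}
After op 9 (git add a.txt): modified={b.txt, c.txt} staged={a.txt}
After op 10 (git add b.txt): modified={c.txt} staged={a.txt, b.txt}
After op 11 (git add c.txt): modified={none} staged={a.txt, b.txt, c.txt}
After op 12 (git add c.txt): modified={none} staged={a.txt, b.txt, c.txt}
After op 13 (modify b.txt): modified={b.txt} staged={a.txt, b.txt, c.txt}
After op 14 (git reset c.txt): modified={b.txt, c.txt} staged={a.txt, b.txt}
After op 15 (modify c.txt): modified={b.txt, c.txt} staged={a.txt, b.txt}
After op 16 (git add c.txt): modified={b.txt} staged={a.txt, b.txt, c.txt}
After op 17 (git commit): modified={b.txt} staged={none}
After op 18 (git add b.txt): modified={none} staged={b.txt}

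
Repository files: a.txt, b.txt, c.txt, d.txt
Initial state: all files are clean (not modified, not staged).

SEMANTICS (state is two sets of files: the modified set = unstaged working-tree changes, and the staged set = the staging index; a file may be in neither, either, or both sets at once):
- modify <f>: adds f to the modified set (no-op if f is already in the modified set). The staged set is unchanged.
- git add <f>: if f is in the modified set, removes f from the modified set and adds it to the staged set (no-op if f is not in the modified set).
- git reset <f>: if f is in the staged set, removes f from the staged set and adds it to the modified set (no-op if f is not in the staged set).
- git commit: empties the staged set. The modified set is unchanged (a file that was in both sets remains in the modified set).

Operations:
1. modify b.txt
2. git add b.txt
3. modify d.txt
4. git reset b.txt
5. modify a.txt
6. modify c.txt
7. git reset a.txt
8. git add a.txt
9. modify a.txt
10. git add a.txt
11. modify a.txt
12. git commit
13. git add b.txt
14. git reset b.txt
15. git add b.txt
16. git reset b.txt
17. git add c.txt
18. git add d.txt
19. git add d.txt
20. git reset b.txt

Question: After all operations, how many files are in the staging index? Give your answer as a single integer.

After op 1 (modify b.txt): modified={b.txt} staged={none}
After op 2 (git add b.txt): modified={none} staged={b.txt}
After op 3 (modify d.txt): modified={d.txt} staged={b.txt}
After op 4 (git reset b.txt): modified={b.txt, d.txt} staged={none}
After op 5 (modify a.txt): modified={a.txt, b.txt, d.txt} staged={none}
After op 6 (modify c.txt): modified={a.txt, b.txt, c.txt, d.txt} staged={none}
After op 7 (git reset a.txt): modified={a.txt, b.txt, c.txt, d.txt} staged={none}
After op 8 (git add a.txt): modified={b.txt, c.txt, d.txt} staged={a.txt}
After op 9 (modify a.txt): modified={a.txt, b.txt, c.txt, d.txt} staged={a.txt}
After op 10 (git add a.txt): modified={b.txt, c.txt, d.txt} staged={a.txt}
After op 11 (modify a.txt): modified={a.txt, b.txt, c.txt, d.txt} staged={a.txt}
After op 12 (git commit): modified={a.txt, b.txt, c.txt, d.txt} staged={none}
After op 13 (git add b.txt): modified={a.txt, c.txt, d.txt} staged={b.txt}
After op 14 (git reset b.txt): modified={a.txt, b.txt, c.txt, d.txt} staged={none}
After op 15 (git add b.txt): modified={a.txt, c.txt, d.txt} staged={b.txt}
After op 16 (git reset b.txt): modified={a.txt, b.txt, c.txt, d.txt} staged={none}
After op 17 (git add c.txt): modified={a.txt, b.txt, d.txt} staged={c.txt}
After op 18 (git add d.txt): modified={a.txt, b.txt} staged={c.txt, d.txt}
After op 19 (git add d.txt): modified={a.txt, b.txt} staged={c.txt, d.txt}
After op 20 (git reset b.txt): modified={a.txt, b.txt} staged={c.txt, d.txt}
Final staged set: {c.txt, d.txt} -> count=2

Answer: 2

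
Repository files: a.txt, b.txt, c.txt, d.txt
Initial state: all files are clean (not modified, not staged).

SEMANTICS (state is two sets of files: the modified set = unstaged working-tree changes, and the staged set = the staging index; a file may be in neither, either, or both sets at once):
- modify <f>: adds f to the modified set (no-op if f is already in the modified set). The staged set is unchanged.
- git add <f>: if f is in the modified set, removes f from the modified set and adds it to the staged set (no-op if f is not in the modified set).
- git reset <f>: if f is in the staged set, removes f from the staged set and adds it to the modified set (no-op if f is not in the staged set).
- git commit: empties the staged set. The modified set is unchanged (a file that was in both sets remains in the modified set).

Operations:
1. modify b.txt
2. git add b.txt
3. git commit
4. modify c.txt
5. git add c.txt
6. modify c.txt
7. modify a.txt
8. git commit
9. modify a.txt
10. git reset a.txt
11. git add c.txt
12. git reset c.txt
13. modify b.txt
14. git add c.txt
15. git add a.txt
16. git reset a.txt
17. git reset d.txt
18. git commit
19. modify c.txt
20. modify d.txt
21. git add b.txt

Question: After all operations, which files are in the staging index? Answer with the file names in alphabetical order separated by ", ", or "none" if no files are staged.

After op 1 (modify b.txt): modified={b.txt} staged={none}
After op 2 (git add b.txt): modified={none} staged={b.txt}
After op 3 (git commit): modified={none} staged={none}
After op 4 (modify c.txt): modified={c.txt} staged={none}
After op 5 (git add c.txt): modified={none} staged={c.txt}
After op 6 (modify c.txt): modified={c.txt} staged={c.txt}
After op 7 (modify a.txt): modified={a.txt, c.txt} staged={c.txt}
After op 8 (git commit): modified={a.txt, c.txt} staged={none}
After op 9 (modify a.txt): modified={a.txt, c.txt} staged={none}
After op 10 (git reset a.txt): modified={a.txt, c.txt} staged={none}
After op 11 (git add c.txt): modified={a.txt} staged={c.txt}
After op 12 (git reset c.txt): modified={a.txt, c.txt} staged={none}
After op 13 (modify b.txt): modified={a.txt, b.txt, c.txt} staged={none}
After op 14 (git add c.txt): modified={a.txt, b.txt} staged={c.txt}
After op 15 (git add a.txt): modified={b.txt} staged={a.txt, c.txt}
After op 16 (git reset a.txt): modified={a.txt, b.txt} staged={c.txt}
After op 17 (git reset d.txt): modified={a.txt, b.txt} staged={c.txt}
After op 18 (git commit): modified={a.txt, b.txt} staged={none}
After op 19 (modify c.txt): modified={a.txt, b.txt, c.txt} staged={none}
After op 20 (modify d.txt): modified={a.txt, b.txt, c.txt, d.txt} staged={none}
After op 21 (git add b.txt): modified={a.txt, c.txt, d.txt} staged={b.txt}

Answer: b.txt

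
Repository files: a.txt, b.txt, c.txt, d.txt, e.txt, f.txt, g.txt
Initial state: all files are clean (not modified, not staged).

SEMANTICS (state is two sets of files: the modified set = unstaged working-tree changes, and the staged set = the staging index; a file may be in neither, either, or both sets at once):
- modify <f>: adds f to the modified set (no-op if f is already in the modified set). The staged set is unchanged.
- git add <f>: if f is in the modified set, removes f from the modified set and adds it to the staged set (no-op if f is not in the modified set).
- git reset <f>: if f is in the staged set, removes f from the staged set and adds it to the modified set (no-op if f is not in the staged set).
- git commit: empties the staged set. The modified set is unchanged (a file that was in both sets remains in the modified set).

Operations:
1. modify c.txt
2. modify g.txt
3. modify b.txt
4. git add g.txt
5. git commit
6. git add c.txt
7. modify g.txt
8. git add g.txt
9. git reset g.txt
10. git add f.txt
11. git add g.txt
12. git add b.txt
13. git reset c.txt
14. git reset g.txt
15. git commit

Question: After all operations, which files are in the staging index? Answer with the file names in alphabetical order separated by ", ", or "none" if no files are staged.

Answer: none

Derivation:
After op 1 (modify c.txt): modified={c.txt} staged={none}
After op 2 (modify g.txt): modified={c.txt, g.txt} staged={none}
After op 3 (modify b.txt): modified={b.txt, c.txt, g.txt} staged={none}
After op 4 (git add g.txt): modified={b.txt, c.txt} staged={g.txt}
After op 5 (git commit): modified={b.txt, c.txt} staged={none}
After op 6 (git add c.txt): modified={b.txt} staged={c.txt}
After op 7 (modify g.txt): modified={b.txt, g.txt} staged={c.txt}
After op 8 (git add g.txt): modified={b.txt} staged={c.txt, g.txt}
After op 9 (git reset g.txt): modified={b.txt, g.txt} staged={c.txt}
After op 10 (git add f.txt): modified={b.txt, g.txt} staged={c.txt}
After op 11 (git add g.txt): modified={b.txt} staged={c.txt, g.txt}
After op 12 (git add b.txt): modified={none} staged={b.txt, c.txt, g.txt}
After op 13 (git reset c.txt): modified={c.txt} staged={b.txt, g.txt}
After op 14 (git reset g.txt): modified={c.txt, g.txt} staged={b.txt}
After op 15 (git commit): modified={c.txt, g.txt} staged={none}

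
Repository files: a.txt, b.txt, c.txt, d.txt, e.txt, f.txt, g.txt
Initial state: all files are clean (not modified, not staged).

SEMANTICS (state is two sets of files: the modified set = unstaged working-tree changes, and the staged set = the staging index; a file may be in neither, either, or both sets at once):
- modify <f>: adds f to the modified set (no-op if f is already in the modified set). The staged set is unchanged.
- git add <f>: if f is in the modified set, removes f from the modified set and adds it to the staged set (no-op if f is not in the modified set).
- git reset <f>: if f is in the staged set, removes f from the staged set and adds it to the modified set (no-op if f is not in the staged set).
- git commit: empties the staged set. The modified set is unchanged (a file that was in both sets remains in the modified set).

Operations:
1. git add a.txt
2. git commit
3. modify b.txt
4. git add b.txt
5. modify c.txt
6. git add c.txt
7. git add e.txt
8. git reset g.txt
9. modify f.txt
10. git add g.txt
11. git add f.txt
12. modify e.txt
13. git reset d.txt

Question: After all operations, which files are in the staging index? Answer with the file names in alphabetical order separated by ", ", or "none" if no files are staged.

After op 1 (git add a.txt): modified={none} staged={none}
After op 2 (git commit): modified={none} staged={none}
After op 3 (modify b.txt): modified={b.txt} staged={none}
After op 4 (git add b.txt): modified={none} staged={b.txt}
After op 5 (modify c.txt): modified={c.txt} staged={b.txt}
After op 6 (git add c.txt): modified={none} staged={b.txt, c.txt}
After op 7 (git add e.txt): modified={none} staged={b.txt, c.txt}
After op 8 (git reset g.txt): modified={none} staged={b.txt, c.txt}
After op 9 (modify f.txt): modified={f.txt} staged={b.txt, c.txt}
After op 10 (git add g.txt): modified={f.txt} staged={b.txt, c.txt}
After op 11 (git add f.txt): modified={none} staged={b.txt, c.txt, f.txt}
After op 12 (modify e.txt): modified={e.txt} staged={b.txt, c.txt, f.txt}
After op 13 (git reset d.txt): modified={e.txt} staged={b.txt, c.txt, f.txt}

Answer: b.txt, c.txt, f.txt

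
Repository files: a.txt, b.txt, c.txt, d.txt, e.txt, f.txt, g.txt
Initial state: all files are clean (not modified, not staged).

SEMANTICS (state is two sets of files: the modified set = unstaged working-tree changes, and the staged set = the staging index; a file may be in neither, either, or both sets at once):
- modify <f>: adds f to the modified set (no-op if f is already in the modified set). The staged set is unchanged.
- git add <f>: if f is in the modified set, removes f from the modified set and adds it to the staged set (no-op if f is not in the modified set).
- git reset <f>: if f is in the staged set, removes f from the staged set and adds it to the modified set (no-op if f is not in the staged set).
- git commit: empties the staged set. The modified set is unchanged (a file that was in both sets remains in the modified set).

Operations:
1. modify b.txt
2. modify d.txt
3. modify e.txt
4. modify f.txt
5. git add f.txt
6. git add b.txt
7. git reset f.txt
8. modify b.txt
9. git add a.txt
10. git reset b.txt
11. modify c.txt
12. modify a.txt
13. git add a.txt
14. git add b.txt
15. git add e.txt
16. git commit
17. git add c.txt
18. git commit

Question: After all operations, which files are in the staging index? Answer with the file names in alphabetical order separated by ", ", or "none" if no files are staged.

Answer: none

Derivation:
After op 1 (modify b.txt): modified={b.txt} staged={none}
After op 2 (modify d.txt): modified={b.txt, d.txt} staged={none}
After op 3 (modify e.txt): modified={b.txt, d.txt, e.txt} staged={none}
After op 4 (modify f.txt): modified={b.txt, d.txt, e.txt, f.txt} staged={none}
After op 5 (git add f.txt): modified={b.txt, d.txt, e.txt} staged={f.txt}
After op 6 (git add b.txt): modified={d.txt, e.txt} staged={b.txt, f.txt}
After op 7 (git reset f.txt): modified={d.txt, e.txt, f.txt} staged={b.txt}
After op 8 (modify b.txt): modified={b.txt, d.txt, e.txt, f.txt} staged={b.txt}
After op 9 (git add a.txt): modified={b.txt, d.txt, e.txt, f.txt} staged={b.txt}
After op 10 (git reset b.txt): modified={b.txt, d.txt, e.txt, f.txt} staged={none}
After op 11 (modify c.txt): modified={b.txt, c.txt, d.txt, e.txt, f.txt} staged={none}
After op 12 (modify a.txt): modified={a.txt, b.txt, c.txt, d.txt, e.txt, f.txt} staged={none}
After op 13 (git add a.txt): modified={b.txt, c.txt, d.txt, e.txt, f.txt} staged={a.txt}
After op 14 (git add b.txt): modified={c.txt, d.txt, e.txt, f.txt} staged={a.txt, b.txt}
After op 15 (git add e.txt): modified={c.txt, d.txt, f.txt} staged={a.txt, b.txt, e.txt}
After op 16 (git commit): modified={c.txt, d.txt, f.txt} staged={none}
After op 17 (git add c.txt): modified={d.txt, f.txt} staged={c.txt}
After op 18 (git commit): modified={d.txt, f.txt} staged={none}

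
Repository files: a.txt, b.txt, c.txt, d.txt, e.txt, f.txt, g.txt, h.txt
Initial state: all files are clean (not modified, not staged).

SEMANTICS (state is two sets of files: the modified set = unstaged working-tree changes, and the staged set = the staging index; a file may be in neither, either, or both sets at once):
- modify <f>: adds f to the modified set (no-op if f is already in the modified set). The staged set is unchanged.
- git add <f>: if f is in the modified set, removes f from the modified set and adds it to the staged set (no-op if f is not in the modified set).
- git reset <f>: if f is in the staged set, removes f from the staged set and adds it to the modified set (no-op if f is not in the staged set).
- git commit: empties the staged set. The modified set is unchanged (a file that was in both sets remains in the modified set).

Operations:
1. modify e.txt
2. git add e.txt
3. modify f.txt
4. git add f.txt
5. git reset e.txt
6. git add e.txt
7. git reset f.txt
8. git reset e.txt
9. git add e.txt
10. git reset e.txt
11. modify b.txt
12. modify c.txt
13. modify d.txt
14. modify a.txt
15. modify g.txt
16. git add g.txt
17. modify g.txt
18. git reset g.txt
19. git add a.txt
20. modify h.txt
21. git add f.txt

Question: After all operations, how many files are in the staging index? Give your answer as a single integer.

After op 1 (modify e.txt): modified={e.txt} staged={none}
After op 2 (git add e.txt): modified={none} staged={e.txt}
After op 3 (modify f.txt): modified={f.txt} staged={e.txt}
After op 4 (git add f.txt): modified={none} staged={e.txt, f.txt}
After op 5 (git reset e.txt): modified={e.txt} staged={f.txt}
After op 6 (git add e.txt): modified={none} staged={e.txt, f.txt}
After op 7 (git reset f.txt): modified={f.txt} staged={e.txt}
After op 8 (git reset e.txt): modified={e.txt, f.txt} staged={none}
After op 9 (git add e.txt): modified={f.txt} staged={e.txt}
After op 10 (git reset e.txt): modified={e.txt, f.txt} staged={none}
After op 11 (modify b.txt): modified={b.txt, e.txt, f.txt} staged={none}
After op 12 (modify c.txt): modified={b.txt, c.txt, e.txt, f.txt} staged={none}
After op 13 (modify d.txt): modified={b.txt, c.txt, d.txt, e.txt, f.txt} staged={none}
After op 14 (modify a.txt): modified={a.txt, b.txt, c.txt, d.txt, e.txt, f.txt} staged={none}
After op 15 (modify g.txt): modified={a.txt, b.txt, c.txt, d.txt, e.txt, f.txt, g.txt} staged={none}
After op 16 (git add g.txt): modified={a.txt, b.txt, c.txt, d.txt, e.txt, f.txt} staged={g.txt}
After op 17 (modify g.txt): modified={a.txt, b.txt, c.txt, d.txt, e.txt, f.txt, g.txt} staged={g.txt}
After op 18 (git reset g.txt): modified={a.txt, b.txt, c.txt, d.txt, e.txt, f.txt, g.txt} staged={none}
After op 19 (git add a.txt): modified={b.txt, c.txt, d.txt, e.txt, f.txt, g.txt} staged={a.txt}
After op 20 (modify h.txt): modified={b.txt, c.txt, d.txt, e.txt, f.txt, g.txt, h.txt} staged={a.txt}
After op 21 (git add f.txt): modified={b.txt, c.txt, d.txt, e.txt, g.txt, h.txt} staged={a.txt, f.txt}
Final staged set: {a.txt, f.txt} -> count=2

Answer: 2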